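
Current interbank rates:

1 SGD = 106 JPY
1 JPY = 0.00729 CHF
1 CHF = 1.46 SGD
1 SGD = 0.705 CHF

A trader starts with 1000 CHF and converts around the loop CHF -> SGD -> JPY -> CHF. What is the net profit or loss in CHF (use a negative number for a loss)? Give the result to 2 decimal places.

128.20

1000 CHF × 1.46 = 1460 SGD
1460 SGD × 106 = 154760 JPY
154760 JPY × 0.00729 = 1128.2004 CHF
Net change: 1128.2004 − 1000 = 128.2004 CHF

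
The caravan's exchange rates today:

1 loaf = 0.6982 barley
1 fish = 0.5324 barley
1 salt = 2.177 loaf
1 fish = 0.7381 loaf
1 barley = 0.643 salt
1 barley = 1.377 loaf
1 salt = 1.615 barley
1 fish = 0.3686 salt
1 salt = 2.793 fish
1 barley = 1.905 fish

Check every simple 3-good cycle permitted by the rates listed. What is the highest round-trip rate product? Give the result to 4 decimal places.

fish→salt→barley→fish: 0.3686 × 1.615 × 1.905 = 1.13403
fish→loaf→barley→fish: 0.7381 × 0.6982 × 1.905 = 0.98173
loaf→barley→salt→loaf: 0.6982 × 0.643 × 2.177 = 0.97735
fish→barley→salt→fish: 0.5324 × 0.643 × 2.793 = 0.95614
Maximum is fish→salt→barley→fish at 1.1340; arbitrage exists.

1.1340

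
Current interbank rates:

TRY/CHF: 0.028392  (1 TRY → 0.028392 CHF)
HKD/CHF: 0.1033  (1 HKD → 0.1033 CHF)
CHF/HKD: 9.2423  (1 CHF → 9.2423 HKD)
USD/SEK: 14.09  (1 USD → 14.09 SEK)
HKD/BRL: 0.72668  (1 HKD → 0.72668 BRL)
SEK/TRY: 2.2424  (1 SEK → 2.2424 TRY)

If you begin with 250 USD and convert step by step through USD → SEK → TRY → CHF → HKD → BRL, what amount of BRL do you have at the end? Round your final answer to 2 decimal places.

250 USD × 14.09 = 3522.5 SEK
3522.5 SEK × 2.2424 = 7898.854 TRY
7898.854 TRY × 0.028392 = 224.264262768 CHF
224.264262768 CHF × 9.2423 = 2072.7175957806864 HKD
2072.7175957806864 HKD × 0.72668 = 1506.202422501909193152 BRL

1506.20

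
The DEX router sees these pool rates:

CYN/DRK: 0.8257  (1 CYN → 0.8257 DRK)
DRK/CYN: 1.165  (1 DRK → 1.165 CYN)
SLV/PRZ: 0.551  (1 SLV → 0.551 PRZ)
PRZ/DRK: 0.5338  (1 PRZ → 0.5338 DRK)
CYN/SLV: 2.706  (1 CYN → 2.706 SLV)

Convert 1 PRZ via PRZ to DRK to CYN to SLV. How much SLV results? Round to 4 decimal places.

1 PRZ × 0.5338 = 0.5338 DRK
0.5338 DRK × 1.165 = 0.621877 CYN
0.621877 CYN × 2.706 = 1.682799162 SLV

1.6828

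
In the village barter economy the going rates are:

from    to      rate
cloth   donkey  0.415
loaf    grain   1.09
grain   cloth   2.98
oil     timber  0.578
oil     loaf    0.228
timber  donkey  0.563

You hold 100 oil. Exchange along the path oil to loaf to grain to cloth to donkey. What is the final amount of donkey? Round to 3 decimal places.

30.734

100 oil × 0.228 = 22.8 loaf
22.8 loaf × 1.09 = 24.852 grain
24.852 grain × 2.98 = 74.05896 cloth
74.05896 cloth × 0.415 = 30.7344684 donkey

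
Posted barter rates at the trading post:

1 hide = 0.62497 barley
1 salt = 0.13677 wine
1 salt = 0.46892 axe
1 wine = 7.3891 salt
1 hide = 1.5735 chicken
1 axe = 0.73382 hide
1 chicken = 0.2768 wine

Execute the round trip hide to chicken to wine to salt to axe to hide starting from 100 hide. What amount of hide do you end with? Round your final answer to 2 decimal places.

110.74

100 hide × 1.5735 = 157.35 chicken
157.35 chicken × 0.2768 = 43.55448 wine
43.55448 wine × 7.3891 = 321.828408168 salt
321.828408168 salt × 0.46892 = 150.91177715813856 axe
150.91177715813856 axe × 0.73382 = 110.7420803141852380992 hide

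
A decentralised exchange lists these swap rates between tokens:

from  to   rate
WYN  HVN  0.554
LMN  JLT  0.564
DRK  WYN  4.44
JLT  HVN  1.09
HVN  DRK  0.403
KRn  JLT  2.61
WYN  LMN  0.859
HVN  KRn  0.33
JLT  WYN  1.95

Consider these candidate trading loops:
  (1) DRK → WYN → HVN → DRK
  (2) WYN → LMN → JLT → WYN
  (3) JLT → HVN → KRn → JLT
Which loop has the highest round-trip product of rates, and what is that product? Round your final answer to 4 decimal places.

0.9913

(1) 4.44 × 0.554 × 0.403 = 0.99128
(2) 0.859 × 0.564 × 1.95 = 0.94473
(3) 1.09 × 0.33 × 2.61 = 0.93882
Highest is cycle (1) at 0.9913 (≤1, no arbitrage).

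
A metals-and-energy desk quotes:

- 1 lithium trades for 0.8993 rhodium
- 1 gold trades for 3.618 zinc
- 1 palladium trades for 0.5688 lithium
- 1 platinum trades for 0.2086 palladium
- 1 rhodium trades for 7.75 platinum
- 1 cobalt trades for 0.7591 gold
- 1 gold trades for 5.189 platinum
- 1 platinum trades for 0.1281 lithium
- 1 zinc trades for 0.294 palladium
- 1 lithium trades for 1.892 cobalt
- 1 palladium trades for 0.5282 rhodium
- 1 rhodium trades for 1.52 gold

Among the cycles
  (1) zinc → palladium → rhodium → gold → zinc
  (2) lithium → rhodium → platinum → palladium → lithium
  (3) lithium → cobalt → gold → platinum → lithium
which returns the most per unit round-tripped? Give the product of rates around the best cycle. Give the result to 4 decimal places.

0.9547

(1) 0.294 × 0.5282 × 1.52 × 3.618 = 0.85400
(2) 0.8993 × 7.75 × 0.2086 × 0.5688 = 0.82695
(3) 1.892 × 0.7591 × 5.189 × 0.1281 = 0.95467
Highest is cycle (3) at 0.9547 (≤1, no arbitrage).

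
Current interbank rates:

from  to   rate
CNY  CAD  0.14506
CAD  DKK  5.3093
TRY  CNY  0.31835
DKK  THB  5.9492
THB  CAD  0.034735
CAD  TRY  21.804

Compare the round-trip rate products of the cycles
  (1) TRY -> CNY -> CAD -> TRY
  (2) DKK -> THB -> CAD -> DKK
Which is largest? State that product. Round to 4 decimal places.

1.0971

(1) 0.31835 × 0.14506 × 21.804 = 1.00691
(2) 5.9492 × 0.034735 × 5.3093 = 1.09714
Highest is cycle (2) at 1.0971 (>1, arbitrage).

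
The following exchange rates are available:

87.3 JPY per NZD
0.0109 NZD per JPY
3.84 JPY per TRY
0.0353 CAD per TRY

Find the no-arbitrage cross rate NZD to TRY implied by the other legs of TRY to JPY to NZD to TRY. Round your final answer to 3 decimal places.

Known legs of the cycle: 3.84 × 0.0109 = 0.041856
For no arbitrage the full-cycle product must be 1, so the missing rate is 1 / 0.041856 ≈ 23.89144.

23.891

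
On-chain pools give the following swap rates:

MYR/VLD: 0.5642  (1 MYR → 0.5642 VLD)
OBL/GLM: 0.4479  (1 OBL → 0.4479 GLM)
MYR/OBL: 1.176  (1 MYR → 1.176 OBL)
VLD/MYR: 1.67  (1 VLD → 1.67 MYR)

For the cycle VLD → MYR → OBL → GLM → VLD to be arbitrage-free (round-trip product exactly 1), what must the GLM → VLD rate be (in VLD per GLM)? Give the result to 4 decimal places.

Known legs of the cycle: 1.67 × 1.176 × 0.4479 = 0.879639768
For no arbitrage the full-cycle product must be 1, so the missing rate is 1 / 0.879639768 ≈ 1.136829.

1.1368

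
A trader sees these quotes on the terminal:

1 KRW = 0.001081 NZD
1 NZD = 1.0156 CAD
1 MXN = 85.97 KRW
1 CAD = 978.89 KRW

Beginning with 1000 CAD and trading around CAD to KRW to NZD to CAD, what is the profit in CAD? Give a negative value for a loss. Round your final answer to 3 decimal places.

1000 CAD × 978.89 = 978890 KRW
978890 KRW × 0.001081 = 1058.18009 NZD
1058.18009 NZD × 1.0156 = 1074.687699404 CAD
Net change: 1074.687699404 − 1000 = 74.687699404 CAD

74.688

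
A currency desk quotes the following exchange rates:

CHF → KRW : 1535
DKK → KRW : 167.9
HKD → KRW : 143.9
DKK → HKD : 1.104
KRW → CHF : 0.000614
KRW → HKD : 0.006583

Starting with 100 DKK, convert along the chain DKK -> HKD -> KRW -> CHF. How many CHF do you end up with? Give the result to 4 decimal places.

9.7543

100 DKK × 1.104 = 110.4 HKD
110.4 HKD × 143.9 = 15886.56 KRW
15886.56 KRW × 0.000614 = 9.75434784 CHF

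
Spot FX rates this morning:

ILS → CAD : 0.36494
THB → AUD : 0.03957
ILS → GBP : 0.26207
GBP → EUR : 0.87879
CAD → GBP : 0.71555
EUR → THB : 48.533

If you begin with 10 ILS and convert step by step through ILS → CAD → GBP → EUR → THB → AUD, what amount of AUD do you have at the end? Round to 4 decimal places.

4.4071

10 ILS × 0.36494 = 3.6494 CAD
3.6494 CAD × 0.71555 = 2.61132817 GBP
2.61132817 GBP × 0.87879 = 2.2948090825143 EUR
2.2948090825143 EUR × 48.533 = 111.3739692016665219 THB
111.3739692016665219 THB × 0.03957 = 4.407067961309944271583 AUD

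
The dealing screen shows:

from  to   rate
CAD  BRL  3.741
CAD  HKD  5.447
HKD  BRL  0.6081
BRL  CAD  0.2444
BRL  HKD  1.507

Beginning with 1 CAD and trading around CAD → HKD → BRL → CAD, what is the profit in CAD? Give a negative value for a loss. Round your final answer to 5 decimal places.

1 CAD × 5.447 = 5.447 HKD
5.447 HKD × 0.6081 = 3.3123207 BRL
3.3123207 BRL × 0.2444 = 0.80953117908 CAD
Net change: 0.80953117908 − 1 = -0.19046882092 CAD

-0.19047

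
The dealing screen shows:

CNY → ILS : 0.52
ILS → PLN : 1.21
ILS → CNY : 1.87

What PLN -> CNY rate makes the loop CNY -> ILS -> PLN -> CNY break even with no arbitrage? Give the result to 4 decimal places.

1.5893

Known legs of the cycle: 0.52 × 1.21 = 0.6292
For no arbitrage the full-cycle product must be 1, so the missing rate is 1 / 0.6292 ≈ 1.589320.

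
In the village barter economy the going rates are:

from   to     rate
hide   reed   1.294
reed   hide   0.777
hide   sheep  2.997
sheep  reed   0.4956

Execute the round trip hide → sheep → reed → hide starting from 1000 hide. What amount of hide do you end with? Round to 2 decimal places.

1000 hide × 2.997 = 2997 sheep
2997 sheep × 0.4956 = 1485.3132 reed
1485.3132 reed × 0.777 = 1154.0883564 hide

1154.09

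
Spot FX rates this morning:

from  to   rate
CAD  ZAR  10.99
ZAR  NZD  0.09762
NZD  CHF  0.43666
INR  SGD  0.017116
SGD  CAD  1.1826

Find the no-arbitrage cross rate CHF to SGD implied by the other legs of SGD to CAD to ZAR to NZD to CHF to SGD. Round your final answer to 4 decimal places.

Known legs of the cycle: 1.1826 × 10.99 × 0.09762 × 0.43666 = 0.5540102257070808
For no arbitrage the full-cycle product must be 1, so the missing rate is 1 / 0.5540102257070808 ≈ 1.805021.

1.8050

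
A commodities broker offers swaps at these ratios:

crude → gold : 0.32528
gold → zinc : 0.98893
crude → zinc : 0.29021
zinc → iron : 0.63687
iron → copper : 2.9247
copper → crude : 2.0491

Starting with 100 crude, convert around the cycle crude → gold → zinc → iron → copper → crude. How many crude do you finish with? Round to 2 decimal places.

122.78

100 crude × 0.32528 = 32.528 gold
32.528 gold × 0.98893 = 32.16791504 zinc
32.16791504 zinc × 0.63687 = 20.4867800515248 iron
20.4867800515248 iron × 2.9247 = 59.91768561669458256 copper
59.91768561669458256 copper × 2.0491 = 122.777329597168869123696 crude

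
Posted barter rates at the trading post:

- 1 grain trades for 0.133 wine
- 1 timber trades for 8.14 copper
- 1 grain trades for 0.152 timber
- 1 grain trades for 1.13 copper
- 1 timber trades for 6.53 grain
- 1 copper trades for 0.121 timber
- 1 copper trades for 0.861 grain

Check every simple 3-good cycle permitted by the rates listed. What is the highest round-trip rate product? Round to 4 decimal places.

1.0653

copper→grain→timber→copper: 0.861 × 0.152 × 8.14 = 1.06530
copper→timber→grain→copper: 0.121 × 6.53 × 1.13 = 0.89285
Maximum is copper→grain→timber→copper at 1.0653; arbitrage exists.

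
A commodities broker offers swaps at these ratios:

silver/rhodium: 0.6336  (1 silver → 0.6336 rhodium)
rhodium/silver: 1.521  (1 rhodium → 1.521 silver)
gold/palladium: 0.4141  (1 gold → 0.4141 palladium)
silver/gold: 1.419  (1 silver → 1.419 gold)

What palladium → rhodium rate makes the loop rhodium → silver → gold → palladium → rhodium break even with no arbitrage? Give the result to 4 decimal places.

1.1189

Known legs of the cycle: 1.521 × 1.419 × 0.4141 = 0.8937516159
For no arbitrage the full-cycle product must be 1, so the missing rate is 1 / 0.8937516159 ≈ 1.118879.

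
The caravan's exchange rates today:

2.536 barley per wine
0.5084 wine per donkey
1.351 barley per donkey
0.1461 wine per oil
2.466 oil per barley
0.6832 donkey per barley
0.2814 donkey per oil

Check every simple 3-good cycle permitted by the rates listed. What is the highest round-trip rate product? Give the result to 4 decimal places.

barley→oil→donkey→barley: 2.466 × 0.2814 × 1.351 = 0.93750
barley→oil→wine→barley: 2.466 × 0.1461 × 2.536 = 0.91368
barley→donkey→wine→barley: 0.6832 × 0.5084 × 2.536 = 0.88085
Maximum is barley→oil→donkey→barley at 0.9375; no arbitrage — every cycle loses value.

0.9375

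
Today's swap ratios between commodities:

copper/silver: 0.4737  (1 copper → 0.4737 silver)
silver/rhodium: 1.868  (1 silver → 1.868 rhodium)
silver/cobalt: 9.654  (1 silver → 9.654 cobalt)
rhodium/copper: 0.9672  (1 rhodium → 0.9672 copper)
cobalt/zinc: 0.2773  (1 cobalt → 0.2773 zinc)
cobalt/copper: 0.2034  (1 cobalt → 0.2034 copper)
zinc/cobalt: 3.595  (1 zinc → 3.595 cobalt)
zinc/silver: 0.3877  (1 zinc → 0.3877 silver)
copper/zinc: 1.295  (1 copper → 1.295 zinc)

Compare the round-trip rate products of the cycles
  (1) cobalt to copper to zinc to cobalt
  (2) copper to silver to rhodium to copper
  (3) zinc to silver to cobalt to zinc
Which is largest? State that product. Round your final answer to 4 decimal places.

1.0379

(1) 0.2034 × 1.295 × 3.595 = 0.94693
(2) 0.4737 × 1.868 × 0.9672 = 0.85585
(3) 0.3877 × 9.654 × 0.2773 = 1.03789
Highest is cycle (3) at 1.0379 (>1, arbitrage).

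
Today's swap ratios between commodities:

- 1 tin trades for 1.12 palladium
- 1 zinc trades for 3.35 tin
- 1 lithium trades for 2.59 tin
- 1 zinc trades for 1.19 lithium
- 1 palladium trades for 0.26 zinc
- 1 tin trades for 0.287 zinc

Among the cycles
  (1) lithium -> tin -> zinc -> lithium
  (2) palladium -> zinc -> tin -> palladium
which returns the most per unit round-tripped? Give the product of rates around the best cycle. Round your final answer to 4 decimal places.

0.9755

(1) 2.59 × 0.287 × 1.19 = 0.88456
(2) 0.26 × 3.35 × 1.12 = 0.97552
Highest is cycle (2) at 0.9755 (≤1, no arbitrage).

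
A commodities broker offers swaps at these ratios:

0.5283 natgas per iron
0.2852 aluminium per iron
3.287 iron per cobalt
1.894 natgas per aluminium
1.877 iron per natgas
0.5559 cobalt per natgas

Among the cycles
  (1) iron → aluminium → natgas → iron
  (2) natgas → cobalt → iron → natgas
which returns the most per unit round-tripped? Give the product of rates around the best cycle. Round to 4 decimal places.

1.0139

(1) 0.2852 × 1.894 × 1.877 = 1.01390
(2) 0.5559 × 3.287 × 0.5283 = 0.96533
Highest is cycle (1) at 1.0139 (>1, arbitrage).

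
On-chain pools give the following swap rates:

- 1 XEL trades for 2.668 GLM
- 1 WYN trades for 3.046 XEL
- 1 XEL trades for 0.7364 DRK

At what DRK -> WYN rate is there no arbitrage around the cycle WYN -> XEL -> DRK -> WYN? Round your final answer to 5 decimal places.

0.44582

Known legs of the cycle: 3.046 × 0.7364 = 2.2430744
For no arbitrage the full-cycle product must be 1, so the missing rate is 1 / 2.2430744 ≈ 0.4458167.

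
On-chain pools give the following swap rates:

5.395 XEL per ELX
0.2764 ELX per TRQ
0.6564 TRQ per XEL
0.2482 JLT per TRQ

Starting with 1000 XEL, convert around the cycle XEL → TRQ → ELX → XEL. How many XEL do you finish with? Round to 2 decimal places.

978.81

1000 XEL × 0.6564 = 656.4 TRQ
656.4 TRQ × 0.2764 = 181.42896 ELX
181.42896 ELX × 5.395 = 978.8092392 XEL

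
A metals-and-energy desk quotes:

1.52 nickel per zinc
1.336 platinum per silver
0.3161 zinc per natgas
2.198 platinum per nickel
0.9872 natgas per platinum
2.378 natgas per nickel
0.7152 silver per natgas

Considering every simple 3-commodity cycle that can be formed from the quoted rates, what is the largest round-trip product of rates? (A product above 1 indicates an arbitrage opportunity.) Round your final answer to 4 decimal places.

1.1426

nickel→natgas→zinc→nickel: 2.378 × 0.3161 × 1.52 = 1.14256
natgas→silver→platinum→natgas: 0.7152 × 1.336 × 0.9872 = 0.94328
Maximum is nickel→natgas→zinc→nickel at 1.1426; arbitrage exists.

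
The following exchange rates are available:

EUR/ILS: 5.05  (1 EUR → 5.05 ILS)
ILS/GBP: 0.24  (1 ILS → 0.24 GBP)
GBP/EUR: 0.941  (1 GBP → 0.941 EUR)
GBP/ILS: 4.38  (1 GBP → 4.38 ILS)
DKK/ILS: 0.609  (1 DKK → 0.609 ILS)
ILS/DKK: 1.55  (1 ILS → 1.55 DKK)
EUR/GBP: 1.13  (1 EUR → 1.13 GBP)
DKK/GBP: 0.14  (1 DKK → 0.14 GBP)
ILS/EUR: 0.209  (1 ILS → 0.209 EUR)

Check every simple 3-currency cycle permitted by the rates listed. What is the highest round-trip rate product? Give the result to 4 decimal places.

EUR→ILS→GBP→EUR: 5.05 × 0.24 × 0.941 = 1.14049
EUR→GBP→ILS→EUR: 1.13 × 4.38 × 0.209 = 1.03442
DKK→GBP→ILS→DKK: 0.14 × 4.38 × 1.55 = 0.95046
Maximum is EUR→ILS→GBP→EUR at 1.1405; arbitrage exists.

1.1405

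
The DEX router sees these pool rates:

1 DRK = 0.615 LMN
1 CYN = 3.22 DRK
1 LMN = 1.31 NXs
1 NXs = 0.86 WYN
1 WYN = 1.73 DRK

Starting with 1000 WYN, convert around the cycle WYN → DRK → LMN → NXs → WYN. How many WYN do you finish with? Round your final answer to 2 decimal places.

1000 WYN × 1.73 = 1730 DRK
1730 DRK × 0.615 = 1063.95 LMN
1063.95 LMN × 1.31 = 1393.7745 NXs
1393.7745 NXs × 0.86 = 1198.64607 WYN

1198.65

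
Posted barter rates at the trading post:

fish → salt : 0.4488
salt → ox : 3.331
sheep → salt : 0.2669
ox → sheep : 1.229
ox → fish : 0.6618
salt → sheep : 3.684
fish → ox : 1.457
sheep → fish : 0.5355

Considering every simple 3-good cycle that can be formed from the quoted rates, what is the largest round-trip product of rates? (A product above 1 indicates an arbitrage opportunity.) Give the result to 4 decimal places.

1.0926

salt→ox→sheep→salt: 3.331 × 1.229 × 0.2669 = 1.09263
salt→ox→fish→salt: 3.331 × 0.6618 × 0.4488 = 0.98936
sheep→fish→ox→sheep: 0.5355 × 1.457 × 1.229 = 0.95889
salt→sheep→fish→salt: 3.684 × 0.5355 × 0.4488 = 0.88538
Maximum is salt→ox→sheep→salt at 1.0926; arbitrage exists.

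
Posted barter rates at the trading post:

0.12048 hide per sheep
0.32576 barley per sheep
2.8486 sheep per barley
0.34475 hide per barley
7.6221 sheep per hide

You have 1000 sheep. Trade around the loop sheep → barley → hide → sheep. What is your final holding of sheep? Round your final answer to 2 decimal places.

1000 sheep × 0.32576 = 325.76 barley
325.76 barley × 0.34475 = 112.30576 hide
112.30576 hide × 7.6221 = 856.005733296 sheep

856.01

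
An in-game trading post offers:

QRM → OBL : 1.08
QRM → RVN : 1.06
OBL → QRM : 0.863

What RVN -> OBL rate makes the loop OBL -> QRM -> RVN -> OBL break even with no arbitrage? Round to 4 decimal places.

1.0932

Known legs of the cycle: 0.863 × 1.06 = 0.91478
For no arbitrage the full-cycle product must be 1, so the missing rate is 1 / 0.91478 ≈ 1.093159.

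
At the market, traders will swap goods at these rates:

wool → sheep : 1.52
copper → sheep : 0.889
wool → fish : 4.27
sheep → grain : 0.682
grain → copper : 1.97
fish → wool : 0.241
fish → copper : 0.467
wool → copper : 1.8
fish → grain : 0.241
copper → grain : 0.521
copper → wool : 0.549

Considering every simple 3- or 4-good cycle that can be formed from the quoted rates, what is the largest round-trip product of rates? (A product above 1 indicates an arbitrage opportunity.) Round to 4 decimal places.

1.1944

sheep→grain→copper→sheep: 0.682 × 1.97 × 0.889 = 1.19441
sheep→grain→copper→wool→sheep: 0.682 × 1.97 × 0.549 × 1.52 = 1.12116
grain→copper→wool→fish→grain: 1.97 × 0.549 × 4.27 × 0.241 = 1.11297
fish→copper→wool→fish: 0.467 × 0.549 × 4.27 = 1.09476
Maximum is sheep→grain→copper→sheep at 1.1944; arbitrage exists.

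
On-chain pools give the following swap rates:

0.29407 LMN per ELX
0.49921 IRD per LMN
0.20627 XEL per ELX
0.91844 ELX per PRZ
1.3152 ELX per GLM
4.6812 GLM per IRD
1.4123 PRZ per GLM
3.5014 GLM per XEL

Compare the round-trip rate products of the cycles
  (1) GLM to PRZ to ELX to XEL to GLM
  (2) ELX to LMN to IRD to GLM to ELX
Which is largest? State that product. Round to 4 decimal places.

(1) 1.4123 × 0.91844 × 0.20627 × 3.5014 = 0.93682
(2) 0.29407 × 0.49921 × 4.6812 × 1.3152 = 0.90382
Highest is cycle (1) at 0.9368 (≤1, no arbitrage).

0.9368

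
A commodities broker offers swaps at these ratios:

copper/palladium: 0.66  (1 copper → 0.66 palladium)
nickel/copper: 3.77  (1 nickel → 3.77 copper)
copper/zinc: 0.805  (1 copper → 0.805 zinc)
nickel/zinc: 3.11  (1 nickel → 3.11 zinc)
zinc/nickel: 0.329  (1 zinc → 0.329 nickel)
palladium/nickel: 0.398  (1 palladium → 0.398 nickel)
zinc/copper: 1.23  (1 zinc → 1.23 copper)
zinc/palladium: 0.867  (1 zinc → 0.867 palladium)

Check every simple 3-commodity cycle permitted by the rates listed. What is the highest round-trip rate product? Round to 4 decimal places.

1.0732

nickel→zinc→palladium→nickel: 3.11 × 0.867 × 0.398 = 1.07316
nickel→copper→zinc→nickel: 3.77 × 0.805 × 0.329 = 0.99847
nickel→copper→palladium→nickel: 3.77 × 0.66 × 0.398 = 0.99030
Maximum is nickel→zinc→palladium→nickel at 1.0732; arbitrage exists.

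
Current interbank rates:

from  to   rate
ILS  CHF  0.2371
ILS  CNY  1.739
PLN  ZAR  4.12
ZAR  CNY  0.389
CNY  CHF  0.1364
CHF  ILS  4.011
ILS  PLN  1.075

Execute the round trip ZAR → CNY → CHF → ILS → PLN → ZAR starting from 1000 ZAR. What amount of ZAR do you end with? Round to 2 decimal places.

942.59

1000 ZAR × 0.389 = 389 CNY
389 CNY × 0.1364 = 53.0596 CHF
53.0596 CHF × 4.011 = 212.8220556 ILS
212.8220556 ILS × 1.075 = 228.78370977 PLN
228.78370977 PLN × 4.12 = 942.5888842524 ZAR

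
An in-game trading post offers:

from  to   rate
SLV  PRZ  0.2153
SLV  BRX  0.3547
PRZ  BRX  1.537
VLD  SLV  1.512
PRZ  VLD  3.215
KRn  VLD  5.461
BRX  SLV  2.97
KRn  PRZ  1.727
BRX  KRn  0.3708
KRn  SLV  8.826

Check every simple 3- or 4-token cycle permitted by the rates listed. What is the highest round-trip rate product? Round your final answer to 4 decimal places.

1.1608

KRn→SLV→BRX→KRn: 8.826 × 0.3547 × 0.3708 = 1.16082
KRn→VLD→SLV→BRX→KRn: 5.461 × 1.512 × 0.3547 × 0.3708 = 1.08599
KRn→SLV→PRZ→BRX→KRn: 8.826 × 0.2153 × 1.537 × 0.3708 = 1.08298
PRZ→VLD→SLV→PRZ: 3.215 × 1.512 × 0.2153 = 1.04659
KRn→PRZ→BRX→KRn: 1.727 × 1.537 × 0.3708 = 0.98425
BRX→SLV→PRZ→BRX: 2.97 × 0.2153 × 1.537 = 0.98282
Maximum is KRn→SLV→BRX→KRn at 1.1608; arbitrage exists.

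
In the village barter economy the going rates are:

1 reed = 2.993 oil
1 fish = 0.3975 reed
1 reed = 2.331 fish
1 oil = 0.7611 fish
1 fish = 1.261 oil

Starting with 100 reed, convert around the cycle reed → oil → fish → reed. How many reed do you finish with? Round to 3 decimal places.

90.549

100 reed × 2.993 = 299.3 oil
299.3 oil × 0.7611 = 227.79723 fish
227.79723 fish × 0.3975 = 90.549398925 reed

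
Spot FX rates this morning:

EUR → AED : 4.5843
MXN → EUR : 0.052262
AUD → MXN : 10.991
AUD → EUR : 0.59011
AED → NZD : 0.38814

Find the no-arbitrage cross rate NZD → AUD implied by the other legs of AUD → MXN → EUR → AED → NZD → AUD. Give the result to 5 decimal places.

Known legs of the cycle: 10.991 × 0.052262 × 4.5843 × 0.38814 = 1.022079471223851684
For no arbitrage the full-cycle product must be 1, so the missing rate is 1 / 1.022079471223851684 ≈ 0.9783975.

0.97840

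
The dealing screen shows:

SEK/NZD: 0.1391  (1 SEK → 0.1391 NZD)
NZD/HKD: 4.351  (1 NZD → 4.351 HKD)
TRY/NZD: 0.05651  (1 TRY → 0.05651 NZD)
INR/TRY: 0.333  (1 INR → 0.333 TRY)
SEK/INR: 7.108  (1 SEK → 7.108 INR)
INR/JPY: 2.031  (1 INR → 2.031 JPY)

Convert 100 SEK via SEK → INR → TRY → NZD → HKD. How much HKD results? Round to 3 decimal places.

58.198

100 SEK × 7.108 = 710.8 INR
710.8 INR × 0.333 = 236.6964 TRY
236.6964 TRY × 0.05651 = 13.375713564 NZD
13.375713564 NZD × 4.351 = 58.197729716964 HKD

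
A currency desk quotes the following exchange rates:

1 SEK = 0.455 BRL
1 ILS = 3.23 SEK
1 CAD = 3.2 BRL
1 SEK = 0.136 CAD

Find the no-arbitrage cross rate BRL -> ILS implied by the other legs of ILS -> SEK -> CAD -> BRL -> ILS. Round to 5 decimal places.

Known legs of the cycle: 3.23 × 0.136 × 3.2 = 1.405696
For no arbitrage the full-cycle product must be 1, so the missing rate is 1 / 1.405696 ≈ 0.7113914.

0.71139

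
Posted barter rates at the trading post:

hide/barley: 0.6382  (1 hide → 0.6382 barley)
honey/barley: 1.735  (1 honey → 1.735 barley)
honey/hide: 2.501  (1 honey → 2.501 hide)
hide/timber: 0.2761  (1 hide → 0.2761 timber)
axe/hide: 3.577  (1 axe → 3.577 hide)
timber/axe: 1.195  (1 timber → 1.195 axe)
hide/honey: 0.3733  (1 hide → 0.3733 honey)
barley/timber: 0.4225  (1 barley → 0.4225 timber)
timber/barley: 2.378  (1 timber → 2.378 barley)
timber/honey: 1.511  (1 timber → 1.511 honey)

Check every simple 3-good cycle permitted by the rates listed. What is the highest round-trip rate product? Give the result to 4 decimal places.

1.1802

axe→hide→timber→axe: 3.577 × 0.2761 × 1.195 = 1.18019
barley→timber→honey→barley: 0.4225 × 1.511 × 1.735 = 1.10762
timber→honey→hide→timber: 1.511 × 2.501 × 0.2761 = 1.04338
Maximum is axe→hide→timber→axe at 1.1802; arbitrage exists.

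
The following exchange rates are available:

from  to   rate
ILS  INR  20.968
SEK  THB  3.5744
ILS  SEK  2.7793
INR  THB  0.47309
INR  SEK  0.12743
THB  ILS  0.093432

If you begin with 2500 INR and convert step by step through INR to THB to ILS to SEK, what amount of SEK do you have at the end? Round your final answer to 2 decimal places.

307.12

2500 INR × 0.47309 = 1182.725 THB
1182.725 THB × 0.093432 = 110.5043622 ILS
110.5043622 ILS × 2.7793 = 307.12477386246 SEK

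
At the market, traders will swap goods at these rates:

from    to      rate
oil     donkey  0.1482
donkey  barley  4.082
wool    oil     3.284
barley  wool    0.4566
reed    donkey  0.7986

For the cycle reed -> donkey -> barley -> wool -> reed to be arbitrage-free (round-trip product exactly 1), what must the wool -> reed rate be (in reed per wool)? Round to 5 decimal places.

Known legs of the cycle: 0.7986 × 4.082 × 0.4566 = 1.48846358232
For no arbitrage the full-cycle product must be 1, so the missing rate is 1 / 1.48846358232 ≈ 0.6718337.

0.67183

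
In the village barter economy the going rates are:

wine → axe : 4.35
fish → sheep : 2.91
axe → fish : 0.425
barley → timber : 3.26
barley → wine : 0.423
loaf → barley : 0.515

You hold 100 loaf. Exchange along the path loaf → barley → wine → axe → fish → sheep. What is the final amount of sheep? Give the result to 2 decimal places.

100 loaf × 0.515 = 51.5 barley
51.5 barley × 0.423 = 21.7845 wine
21.7845 wine × 4.35 = 94.762575 axe
94.762575 axe × 0.425 = 40.274094375 fish
40.274094375 fish × 2.91 = 117.19761463125 sheep

117.20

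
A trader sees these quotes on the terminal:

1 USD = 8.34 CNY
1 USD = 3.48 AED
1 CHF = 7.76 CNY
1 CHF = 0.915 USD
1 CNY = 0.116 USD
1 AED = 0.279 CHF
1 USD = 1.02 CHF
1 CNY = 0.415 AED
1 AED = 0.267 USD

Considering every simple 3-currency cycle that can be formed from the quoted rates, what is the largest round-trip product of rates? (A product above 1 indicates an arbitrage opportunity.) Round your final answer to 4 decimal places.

0.9241

CNY→AED→USD→CNY: 0.415 × 0.267 × 8.34 = 0.92411
CNY→USD→CHF→CNY: 0.116 × 1.02 × 7.76 = 0.91816
CNY→AED→CHF→CNY: 0.415 × 0.279 × 7.76 = 0.89849
AED→CHF→USD→AED: 0.279 × 0.915 × 3.48 = 0.88839
Maximum is CNY→AED→USD→CNY at 0.9241; no arbitrage — every cycle loses value.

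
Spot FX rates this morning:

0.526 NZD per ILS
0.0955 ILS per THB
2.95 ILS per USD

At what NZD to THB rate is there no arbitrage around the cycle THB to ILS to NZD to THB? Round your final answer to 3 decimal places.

19.907

Known legs of the cycle: 0.0955 × 0.526 = 0.050233
For no arbitrage the full-cycle product must be 1, so the missing rate is 1 / 0.050233 ≈ 19.90723.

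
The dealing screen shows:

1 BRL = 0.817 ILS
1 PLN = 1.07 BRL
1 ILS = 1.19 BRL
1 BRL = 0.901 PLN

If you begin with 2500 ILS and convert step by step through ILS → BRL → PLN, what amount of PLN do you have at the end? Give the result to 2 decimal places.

2500 ILS × 1.19 = 2975 BRL
2975 BRL × 0.901 = 2680.475 PLN

2680.48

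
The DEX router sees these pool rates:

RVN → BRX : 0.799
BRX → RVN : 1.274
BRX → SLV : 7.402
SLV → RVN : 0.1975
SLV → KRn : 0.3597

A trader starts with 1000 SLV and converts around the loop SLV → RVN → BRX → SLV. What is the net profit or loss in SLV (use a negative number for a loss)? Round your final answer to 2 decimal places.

1000 SLV × 0.1975 = 197.5 RVN
197.5 RVN × 0.799 = 157.8025 BRX
157.8025 BRX × 7.402 = 1168.054105 SLV
Net change: 1168.054105 − 1000 = 168.054105 SLV

168.05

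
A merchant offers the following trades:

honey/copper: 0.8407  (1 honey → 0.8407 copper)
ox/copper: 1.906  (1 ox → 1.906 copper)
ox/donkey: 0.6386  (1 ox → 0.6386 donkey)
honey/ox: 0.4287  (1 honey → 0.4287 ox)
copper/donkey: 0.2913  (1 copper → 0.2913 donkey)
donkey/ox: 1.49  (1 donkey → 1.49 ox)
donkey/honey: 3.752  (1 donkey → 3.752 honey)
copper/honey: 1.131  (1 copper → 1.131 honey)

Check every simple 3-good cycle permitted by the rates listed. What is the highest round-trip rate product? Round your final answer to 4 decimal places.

ox→donkey→honey→ox: 0.6386 × 3.752 × 0.4287 = 1.02718
ox→copper→honey→ox: 1.906 × 1.131 × 0.4287 = 0.92414
donkey→honey→copper→donkey: 3.752 × 0.8407 × 0.2913 = 0.91885
ox→copper→donkey→ox: 1.906 × 0.2913 × 1.49 = 0.82727
Maximum is ox→donkey→honey→ox at 1.0272; arbitrage exists.

1.0272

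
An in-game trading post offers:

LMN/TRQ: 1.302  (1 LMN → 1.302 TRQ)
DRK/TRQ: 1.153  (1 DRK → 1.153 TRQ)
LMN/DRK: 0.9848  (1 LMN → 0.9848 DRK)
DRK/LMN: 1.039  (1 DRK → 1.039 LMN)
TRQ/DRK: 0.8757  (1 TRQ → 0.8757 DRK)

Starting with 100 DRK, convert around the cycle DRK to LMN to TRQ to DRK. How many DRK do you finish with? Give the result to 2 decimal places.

118.46

100 DRK × 1.039 = 103.9 LMN
103.9 LMN × 1.302 = 135.2778 TRQ
135.2778 TRQ × 0.8757 = 118.46276946 DRK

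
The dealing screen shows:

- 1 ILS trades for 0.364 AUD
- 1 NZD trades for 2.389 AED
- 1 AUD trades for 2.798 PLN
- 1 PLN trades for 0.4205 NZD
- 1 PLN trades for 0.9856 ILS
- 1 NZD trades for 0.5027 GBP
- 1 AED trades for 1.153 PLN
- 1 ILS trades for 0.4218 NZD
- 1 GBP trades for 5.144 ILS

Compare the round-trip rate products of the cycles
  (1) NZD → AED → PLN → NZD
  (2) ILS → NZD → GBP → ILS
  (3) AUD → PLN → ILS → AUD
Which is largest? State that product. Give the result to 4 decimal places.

1.1583

(1) 2.389 × 1.153 × 0.4205 = 1.15827
(2) 0.4218 × 0.5027 × 5.144 = 1.09073
(3) 2.798 × 0.9856 × 0.364 = 1.00381
Highest is cycle (1) at 1.1583 (>1, arbitrage).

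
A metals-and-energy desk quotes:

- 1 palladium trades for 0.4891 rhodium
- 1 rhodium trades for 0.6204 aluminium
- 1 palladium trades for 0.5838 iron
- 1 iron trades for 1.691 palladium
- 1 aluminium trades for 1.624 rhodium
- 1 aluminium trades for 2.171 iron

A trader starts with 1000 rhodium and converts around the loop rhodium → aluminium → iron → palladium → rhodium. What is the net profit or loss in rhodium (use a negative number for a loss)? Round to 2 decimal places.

1000 rhodium × 0.6204 = 620.4 aluminium
620.4 aluminium × 2.171 = 1346.8884 iron
1346.8884 iron × 1.691 = 2277.5882844 palladium
2277.5882844 palladium × 0.4891 = 1113.96842990004 rhodium
Net change: 1113.96842990004 − 1000 = 113.96842990004 rhodium

113.97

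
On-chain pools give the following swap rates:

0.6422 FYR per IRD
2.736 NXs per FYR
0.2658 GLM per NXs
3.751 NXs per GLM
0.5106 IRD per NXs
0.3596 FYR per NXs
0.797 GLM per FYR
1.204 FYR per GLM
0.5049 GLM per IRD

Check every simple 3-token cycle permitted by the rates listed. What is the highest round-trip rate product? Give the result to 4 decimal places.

NXs→FYR→GLM→NXs: 0.3596 × 0.797 × 3.751 = 1.07504
IRD→GLM→NXs→IRD: 0.5049 × 3.751 × 0.5106 = 0.96702
IRD→FYR→NXs→IRD: 0.6422 × 2.736 × 0.5106 = 0.89715
NXs→GLM→FYR→NXs: 0.2658 × 1.204 × 2.736 = 0.87558
Maximum is NXs→FYR→GLM→NXs at 1.0750; arbitrage exists.

1.0750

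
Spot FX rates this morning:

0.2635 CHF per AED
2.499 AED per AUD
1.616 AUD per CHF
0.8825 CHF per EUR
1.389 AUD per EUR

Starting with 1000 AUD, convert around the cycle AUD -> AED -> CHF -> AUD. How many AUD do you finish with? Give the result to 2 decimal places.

1064.11

1000 AUD × 2.499 = 2499 AED
2499 AED × 0.2635 = 658.4865 CHF
658.4865 CHF × 1.616 = 1064.114184 AUD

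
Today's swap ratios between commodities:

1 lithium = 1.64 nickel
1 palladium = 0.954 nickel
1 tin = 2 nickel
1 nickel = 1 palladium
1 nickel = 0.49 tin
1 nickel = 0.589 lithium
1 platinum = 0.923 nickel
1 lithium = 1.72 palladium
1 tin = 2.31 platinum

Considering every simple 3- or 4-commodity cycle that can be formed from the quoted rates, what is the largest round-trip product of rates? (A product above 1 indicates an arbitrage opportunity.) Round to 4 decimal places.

nickel→tin→platinum→nickel: 0.49 × 2.31 × 0.923 = 1.04474
palladium→nickel→lithium→palladium: 0.954 × 0.589 × 1.72 = 0.96648
Maximum is nickel→tin→platinum→nickel at 1.0447; arbitrage exists.

1.0447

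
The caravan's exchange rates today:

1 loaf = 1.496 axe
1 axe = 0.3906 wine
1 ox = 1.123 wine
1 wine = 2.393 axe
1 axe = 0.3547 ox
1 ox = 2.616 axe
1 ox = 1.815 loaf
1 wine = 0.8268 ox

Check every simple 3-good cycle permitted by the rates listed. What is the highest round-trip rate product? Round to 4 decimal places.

loaf→axe→ox→loaf: 1.496 × 0.3547 × 1.815 = 0.96310
wine→axe→ox→wine: 2.393 × 0.3547 × 1.123 = 0.95320
wine→ox→axe→wine: 0.8268 × 2.616 × 0.3906 = 0.84483
Maximum is loaf→axe→ox→loaf at 0.9631; no arbitrage — every cycle loses value.

0.9631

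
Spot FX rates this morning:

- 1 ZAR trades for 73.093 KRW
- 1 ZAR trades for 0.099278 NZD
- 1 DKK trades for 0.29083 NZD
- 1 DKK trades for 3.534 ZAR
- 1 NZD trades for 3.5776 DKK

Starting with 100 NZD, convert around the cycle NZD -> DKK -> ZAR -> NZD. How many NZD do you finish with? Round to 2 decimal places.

100 NZD × 3.5776 = 357.76 DKK
357.76 DKK × 3.534 = 1264.32384 ZAR
1264.32384 ZAR × 0.099278 = 125.51954218752 NZD

125.52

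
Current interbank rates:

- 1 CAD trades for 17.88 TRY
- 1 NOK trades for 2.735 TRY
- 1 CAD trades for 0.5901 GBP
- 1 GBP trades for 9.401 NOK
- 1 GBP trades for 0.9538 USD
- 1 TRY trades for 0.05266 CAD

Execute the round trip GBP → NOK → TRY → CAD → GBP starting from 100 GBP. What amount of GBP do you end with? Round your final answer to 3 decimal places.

79.898

100 GBP × 9.401 = 940.1 NOK
940.1 NOK × 2.735 = 2571.1735 TRY
2571.1735 TRY × 0.05266 = 135.39799651 CAD
135.39799651 CAD × 0.5901 = 79.898357740551 GBP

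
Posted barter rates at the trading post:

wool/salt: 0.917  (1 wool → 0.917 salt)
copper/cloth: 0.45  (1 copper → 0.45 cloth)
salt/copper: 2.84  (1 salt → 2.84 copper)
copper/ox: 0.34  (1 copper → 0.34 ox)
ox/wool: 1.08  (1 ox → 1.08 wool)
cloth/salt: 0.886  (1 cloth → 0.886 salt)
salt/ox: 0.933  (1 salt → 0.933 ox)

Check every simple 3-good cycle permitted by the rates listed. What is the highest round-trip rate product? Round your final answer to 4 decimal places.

1.1323

copper→cloth→salt→copper: 0.45 × 0.886 × 2.84 = 1.13231
wool→salt→ox→wool: 0.917 × 0.933 × 1.08 = 0.92401
Maximum is copper→cloth→salt→copper at 1.1323; arbitrage exists.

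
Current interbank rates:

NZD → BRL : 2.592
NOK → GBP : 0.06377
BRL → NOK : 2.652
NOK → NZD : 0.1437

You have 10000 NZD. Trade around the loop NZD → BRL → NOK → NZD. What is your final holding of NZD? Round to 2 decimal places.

10000 NZD × 2.592 = 25920 BRL
25920 BRL × 2.652 = 68739.84 NOK
68739.84 NOK × 0.1437 = 9877.915008 NZD

9877.92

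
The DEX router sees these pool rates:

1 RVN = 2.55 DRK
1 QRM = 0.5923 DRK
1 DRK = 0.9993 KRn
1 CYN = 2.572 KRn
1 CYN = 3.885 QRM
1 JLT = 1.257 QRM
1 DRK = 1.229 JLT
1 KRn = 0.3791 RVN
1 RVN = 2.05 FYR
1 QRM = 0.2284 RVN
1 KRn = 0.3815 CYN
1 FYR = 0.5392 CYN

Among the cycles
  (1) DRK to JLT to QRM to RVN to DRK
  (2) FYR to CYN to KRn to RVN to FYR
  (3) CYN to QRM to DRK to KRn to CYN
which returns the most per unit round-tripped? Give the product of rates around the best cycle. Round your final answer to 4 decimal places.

1.0778

(1) 1.229 × 1.257 × 0.2284 × 2.55 = 0.89975
(2) 0.5392 × 2.572 × 0.3791 × 2.05 = 1.07778
(3) 3.885 × 0.5923 × 0.9993 × 0.3815 = 0.87725
Highest is cycle (2) at 1.0778 (>1, arbitrage).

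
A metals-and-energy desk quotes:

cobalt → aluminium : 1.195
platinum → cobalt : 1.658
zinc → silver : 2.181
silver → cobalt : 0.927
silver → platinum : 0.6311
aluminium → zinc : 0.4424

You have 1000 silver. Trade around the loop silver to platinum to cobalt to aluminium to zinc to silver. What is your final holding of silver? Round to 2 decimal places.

1000 silver × 0.6311 = 631.1 platinum
631.1 platinum × 1.658 = 1046.3638 cobalt
1046.3638 cobalt × 1.195 = 1250.404741 aluminium
1250.404741 aluminium × 0.4424 = 553.1790574184 zinc
553.1790574184 zinc × 2.181 = 1206.4835242295304 silver

1206.48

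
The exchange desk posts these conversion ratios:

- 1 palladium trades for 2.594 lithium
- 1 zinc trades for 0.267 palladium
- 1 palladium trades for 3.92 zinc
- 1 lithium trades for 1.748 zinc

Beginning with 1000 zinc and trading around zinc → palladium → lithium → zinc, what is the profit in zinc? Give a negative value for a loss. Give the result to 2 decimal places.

1000 zinc × 0.267 = 267 palladium
267 palladium × 2.594 = 692.598 lithium
692.598 lithium × 1.748 = 1210.661304 zinc
Net change: 1210.661304 − 1000 = 210.661304 zinc

210.66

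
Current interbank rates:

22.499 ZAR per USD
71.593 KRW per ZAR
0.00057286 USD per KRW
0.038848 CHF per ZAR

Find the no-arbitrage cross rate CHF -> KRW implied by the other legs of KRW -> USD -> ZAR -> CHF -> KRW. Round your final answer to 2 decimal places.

1997.19

Known legs of the cycle: 0.00057286 × 22.499 × 0.038848 = 0.00050070321433472
For no arbitrage the full-cycle product must be 1, so the missing rate is 1 / 0.00050070321433472 ≈ 1997.1911.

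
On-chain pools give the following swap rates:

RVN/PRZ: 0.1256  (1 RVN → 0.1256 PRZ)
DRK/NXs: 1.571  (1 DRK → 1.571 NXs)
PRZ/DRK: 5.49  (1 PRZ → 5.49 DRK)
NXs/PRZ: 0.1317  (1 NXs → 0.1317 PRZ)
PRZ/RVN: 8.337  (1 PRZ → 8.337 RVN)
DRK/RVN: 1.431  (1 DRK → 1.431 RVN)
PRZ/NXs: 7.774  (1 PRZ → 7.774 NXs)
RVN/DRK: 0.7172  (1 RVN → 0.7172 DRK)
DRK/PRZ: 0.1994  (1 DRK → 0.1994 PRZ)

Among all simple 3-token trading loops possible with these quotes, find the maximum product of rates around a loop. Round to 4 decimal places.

1.1923

PRZ→RVN→DRK→PRZ: 8.337 × 0.7172 × 0.1994 = 1.19227
NXs→PRZ→DRK→NXs: 0.1317 × 5.49 × 1.571 = 1.13588
PRZ→DRK→RVN→PRZ: 5.49 × 1.431 × 0.1256 = 0.98674
Maximum is PRZ→RVN→DRK→PRZ at 1.1923; arbitrage exists.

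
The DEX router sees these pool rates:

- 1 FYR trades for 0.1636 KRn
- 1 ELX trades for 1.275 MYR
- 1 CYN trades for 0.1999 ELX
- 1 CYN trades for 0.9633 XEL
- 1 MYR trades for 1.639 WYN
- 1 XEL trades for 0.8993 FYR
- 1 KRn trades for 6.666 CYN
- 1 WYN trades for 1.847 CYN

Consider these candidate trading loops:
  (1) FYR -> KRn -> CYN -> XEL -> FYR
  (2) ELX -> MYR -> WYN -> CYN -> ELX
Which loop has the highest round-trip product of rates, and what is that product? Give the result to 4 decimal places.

(1) 0.1636 × 6.666 × 0.9633 × 0.8993 = 0.94475
(2) 1.275 × 1.639 × 1.847 × 0.1999 = 0.77156
Highest is cycle (1) at 0.9447 (≤1, no arbitrage).

0.9447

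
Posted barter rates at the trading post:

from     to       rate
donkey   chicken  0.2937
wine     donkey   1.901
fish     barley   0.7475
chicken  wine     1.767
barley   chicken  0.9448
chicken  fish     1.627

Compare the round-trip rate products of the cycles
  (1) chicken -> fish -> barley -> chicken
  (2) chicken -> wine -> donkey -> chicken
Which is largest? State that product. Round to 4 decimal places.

(1) 1.627 × 0.7475 × 0.9448 = 1.14905
(2) 1.767 × 1.901 × 0.2937 = 0.98656
Highest is cycle (1) at 1.1490 (>1, arbitrage).

1.1490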